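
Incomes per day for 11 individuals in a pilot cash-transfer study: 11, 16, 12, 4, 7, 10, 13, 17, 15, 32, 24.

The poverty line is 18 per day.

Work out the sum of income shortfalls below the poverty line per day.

Below z: 4, 7, 10, 11, 12, 13, 15, 16, 17 (q = 9 of N = 11).
Individual gaps: 18−4 = 14; 18−7 = 11; 18−10 = 8; 18−11 = 7; 18−12 = 6; 18−13 = 5; 18−15 = 3; 18−16 = 2; 18−17 = 1.
Aggregate gap = 57.

57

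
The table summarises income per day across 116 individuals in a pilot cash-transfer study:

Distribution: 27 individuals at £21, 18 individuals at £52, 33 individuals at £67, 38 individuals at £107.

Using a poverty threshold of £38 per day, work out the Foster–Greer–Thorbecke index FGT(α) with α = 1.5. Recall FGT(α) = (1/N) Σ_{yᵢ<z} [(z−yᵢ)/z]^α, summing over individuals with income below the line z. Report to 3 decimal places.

Incomes under z: 27×£21 (q = 27 of N = 116).
Relative gaps: (38−21)/38 = 0.4474 (×27).
Raised to α = 1.5: 0.29923 (×27).
Sum = 8.079077; FGT(1.5) = 8.079077 / 116 = 0.070.

0.070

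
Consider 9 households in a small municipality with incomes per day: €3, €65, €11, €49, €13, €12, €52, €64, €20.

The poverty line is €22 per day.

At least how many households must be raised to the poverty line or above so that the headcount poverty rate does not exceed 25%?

3

5 of the 9 households are poor, so H = 5/9 = 0.556.
A headcount ratio of at most 25% allows at most ⌊0.25 × 9⌋ = 2 poor households.
So at least 5 − 2 = 3 must be lifted.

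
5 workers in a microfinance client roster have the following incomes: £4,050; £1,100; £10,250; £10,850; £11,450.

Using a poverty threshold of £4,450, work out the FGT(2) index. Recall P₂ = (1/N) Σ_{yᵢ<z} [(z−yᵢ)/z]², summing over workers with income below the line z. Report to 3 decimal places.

0.115

Poor units: £1,100, £4,050 (q = 2 of N = 5).
Shortfall ratios: (4450−1100)/4450 = 0.7528; (4450−4050)/4450 = 0.0899.
Squared: 0.5667; 0.0081.
Sum = 0.574801; P₂ = 0.574801 / 5 = 0.115.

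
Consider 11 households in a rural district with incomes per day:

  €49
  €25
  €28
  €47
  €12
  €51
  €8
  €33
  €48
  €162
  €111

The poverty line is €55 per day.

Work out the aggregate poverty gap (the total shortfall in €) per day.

Below z: €8, €12, €25, €28, €33, €47, €48, €49, €51 (q = 9 of N = 11).
Individual gaps: 55−8 = 47; 55−12 = 43; 55−25 = 30; 55−28 = 27; 55−33 = 22; 55−47 = 8; 55−48 = 7; 55−49 = 6; 55−51 = 4.
Aggregate gap = €194.

€194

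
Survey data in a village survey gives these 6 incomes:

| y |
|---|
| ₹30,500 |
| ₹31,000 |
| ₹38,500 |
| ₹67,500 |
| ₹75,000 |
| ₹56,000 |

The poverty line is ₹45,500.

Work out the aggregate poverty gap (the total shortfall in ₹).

₹36,500

Below z: ₹30,500, ₹31,000, ₹38,500 (q = 3 of N = 6).
Individual gaps: 45500−30500 = 15000; 45500−31000 = 14500; 45500−38500 = 7000.
Aggregate gap = ₹36,500.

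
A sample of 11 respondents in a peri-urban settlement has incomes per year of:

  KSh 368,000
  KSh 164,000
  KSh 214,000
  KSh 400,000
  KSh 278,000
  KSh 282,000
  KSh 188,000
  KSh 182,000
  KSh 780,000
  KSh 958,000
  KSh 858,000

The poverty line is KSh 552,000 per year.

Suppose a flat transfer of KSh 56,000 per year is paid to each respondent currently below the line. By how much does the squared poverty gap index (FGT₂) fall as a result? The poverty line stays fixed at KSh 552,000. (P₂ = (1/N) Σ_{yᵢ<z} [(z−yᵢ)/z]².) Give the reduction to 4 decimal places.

Before: below the line — KSh 164,000, KSh 182,000, KSh 188,000, KSh 214,000, KSh 278,000, KSh 282,000, KSh 368,000, KSh 400,000; squared poverty gap index (FGT₂) = 0.220518.
After the KSh 56,000 transfer: below the line — KSh 220,000, KSh 238,000, KSh 244,000, KSh 270,000, KSh 334,000, KSh 338,000, KSh 424,000, KSh 456,000; squared poverty gap index (FGT₂) = 0.149811.
Reduction = 0.220518 − 0.149811 = 0.0707.

0.0707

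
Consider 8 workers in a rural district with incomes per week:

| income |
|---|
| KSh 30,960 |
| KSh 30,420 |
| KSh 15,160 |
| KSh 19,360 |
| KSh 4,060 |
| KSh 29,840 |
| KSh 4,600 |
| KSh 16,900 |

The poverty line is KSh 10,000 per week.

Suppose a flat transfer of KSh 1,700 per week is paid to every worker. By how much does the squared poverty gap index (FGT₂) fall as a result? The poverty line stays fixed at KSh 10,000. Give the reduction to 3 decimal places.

Before: below the line — KSh 4,060, KSh 4,600; squared poverty gap index (FGT₂) = 0.08055.
After the KSh 1,700 transfer: below the line — KSh 5,760, KSh 6,300; squared poverty gap index (FGT₂) = 0.03958.
Reduction = 0.08055 − 0.03958 = 0.041.

0.041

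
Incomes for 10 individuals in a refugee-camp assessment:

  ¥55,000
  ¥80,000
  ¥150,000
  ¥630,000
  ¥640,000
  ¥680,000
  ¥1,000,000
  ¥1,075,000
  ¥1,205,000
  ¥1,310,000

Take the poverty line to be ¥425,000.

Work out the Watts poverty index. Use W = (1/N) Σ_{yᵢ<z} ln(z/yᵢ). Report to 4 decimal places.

Below z: ¥55,000, ¥80,000, ¥150,000 (q = 3 of N = 10).
Log gaps: ln(425000/55000) = 2.0448; ln(425000/80000) = 1.6701; ln(425000/150000) = 1.0415.
W = 4.756272 / 10 = 0.4756.

0.4756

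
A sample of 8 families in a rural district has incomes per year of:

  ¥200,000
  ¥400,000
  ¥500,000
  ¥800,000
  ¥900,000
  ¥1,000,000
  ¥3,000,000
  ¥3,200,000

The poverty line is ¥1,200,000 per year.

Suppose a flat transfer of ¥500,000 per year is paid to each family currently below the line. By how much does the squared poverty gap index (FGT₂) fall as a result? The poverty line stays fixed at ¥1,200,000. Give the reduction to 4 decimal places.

0.1771

Before: below the line — ¥200,000, ¥400,000, ¥500,000, ¥800,000, ¥900,000, ¥1,000,000; squared poverty gap index (FGT₂) = 0.210069.
After the ¥500,000 transfer: below the line — ¥700,000, ¥900,000, ¥1,000,000; squared poverty gap index (FGT₂) = 0.032986.
Reduction = 0.210069 − 0.032986 = 0.1771.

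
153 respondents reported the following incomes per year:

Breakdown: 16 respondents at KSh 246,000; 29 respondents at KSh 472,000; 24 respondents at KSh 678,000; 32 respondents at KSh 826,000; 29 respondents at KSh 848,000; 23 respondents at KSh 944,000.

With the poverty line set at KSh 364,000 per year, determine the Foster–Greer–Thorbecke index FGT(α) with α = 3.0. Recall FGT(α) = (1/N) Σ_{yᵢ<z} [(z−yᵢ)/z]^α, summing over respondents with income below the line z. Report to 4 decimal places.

Below z: 16×KSh 246,000 (q = 16 of N = 153).
Shortfall ratios: (364000−246000)/364000 = 0.3242 (×16).
Raised to α = 3.0: 0.03407 (×16).
Sum = 0.545082; FGT(3.0) = 0.545082 / 153 = 0.0036.

0.0036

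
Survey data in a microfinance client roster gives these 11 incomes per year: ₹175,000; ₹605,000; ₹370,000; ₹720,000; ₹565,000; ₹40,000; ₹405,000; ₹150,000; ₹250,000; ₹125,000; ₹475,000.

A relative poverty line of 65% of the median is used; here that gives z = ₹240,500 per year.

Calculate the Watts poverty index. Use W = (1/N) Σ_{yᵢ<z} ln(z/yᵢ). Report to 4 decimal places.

0.2944

Poor units: ₹40,000, ₹125,000, ₹150,000, ₹175,000 (q = 4 of N = 11).
ln(z/y) terms: ln(240500/40000) = 1.7938; ln(240500/125000) = 0.6544; ln(240500/150000) = 0.4721; ln(240500/175000) = 0.3179.
W = 3.238266 / 11 = 0.2944.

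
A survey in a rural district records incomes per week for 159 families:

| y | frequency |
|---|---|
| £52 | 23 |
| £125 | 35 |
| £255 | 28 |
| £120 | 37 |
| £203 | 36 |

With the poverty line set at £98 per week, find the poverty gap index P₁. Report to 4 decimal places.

0.0679

Below the line: 23×£52 (q = 23 of N = 159).
Gap ratios (z−y)/z: (98−52)/98 = 0.4694 (×23).
Σ = 10.795918. Dividing by the full population N = 159 gives P₁ = 0.0679.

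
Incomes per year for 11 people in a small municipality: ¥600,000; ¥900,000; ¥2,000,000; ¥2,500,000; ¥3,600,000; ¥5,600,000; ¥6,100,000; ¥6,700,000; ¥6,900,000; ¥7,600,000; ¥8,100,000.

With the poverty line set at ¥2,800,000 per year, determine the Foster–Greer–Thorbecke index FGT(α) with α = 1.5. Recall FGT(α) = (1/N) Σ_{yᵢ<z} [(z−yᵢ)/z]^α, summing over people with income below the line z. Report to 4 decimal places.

Poor units: ¥600,000, ¥900,000, ¥2,000,000, ¥2,500,000 (q = 4 of N = 11).
Normalized shortfalls: (2800000−600000)/2800000 = 0.7857; (2800000−900000)/2800000 = 0.6786; (2800000−2000000)/2800000 = 0.2857; (2800000−2500000)/2800000 = 0.1071.
Raised to α = 1.5: 0.69646; 0.55898; 0.15272; 0.03507.
Sum = 1.443229; FGT(1.5) = 1.443229 / 11 = 0.1312.

0.1312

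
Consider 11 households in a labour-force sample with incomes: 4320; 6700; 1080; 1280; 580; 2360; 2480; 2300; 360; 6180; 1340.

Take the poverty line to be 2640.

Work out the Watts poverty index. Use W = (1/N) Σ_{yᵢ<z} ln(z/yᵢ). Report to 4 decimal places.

Below the line: 360, 580, 1080, 1280, 1340, 2300, 2360, 2480 (q = 8 of N = 11).
Log gaps: ln(2640/360) = 1.9924; ln(2640/580) = 1.5155; ln(2640/1080) = 0.8938; ln(2640/1280) = 0.7239; ln(2640/1340) = 0.6781; ln(2640/2300) = 0.1379; ln(2640/2360) = 0.1121; ln(2640/2480) = 0.0625.
W = 6.116290 / 11 = 0.5560.

0.5560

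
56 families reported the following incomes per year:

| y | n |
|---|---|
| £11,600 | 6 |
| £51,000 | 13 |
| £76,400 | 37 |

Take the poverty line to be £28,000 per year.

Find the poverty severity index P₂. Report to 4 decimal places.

Poor units: 6×£11,600 (q = 6 of N = 56).
Shortfall ratios: (28000−11600)/28000 = 0.5857 (×6).
Squared: 0.3431 (×6).
Sum = 2.058367; P₂ = 2.058367 / 56 = 0.0368.

0.0368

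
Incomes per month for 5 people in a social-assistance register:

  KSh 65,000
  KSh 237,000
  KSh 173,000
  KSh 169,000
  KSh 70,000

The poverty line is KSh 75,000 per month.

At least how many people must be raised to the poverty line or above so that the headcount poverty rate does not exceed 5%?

2 of the 5 people are poor, so H = 2/5 = 0.400.
A headcount ratio of at most 5% allows at most ⌊0.05 × 5⌋ = 0 poor people.
So at least 2 − 0 = 2 must be lifted.

2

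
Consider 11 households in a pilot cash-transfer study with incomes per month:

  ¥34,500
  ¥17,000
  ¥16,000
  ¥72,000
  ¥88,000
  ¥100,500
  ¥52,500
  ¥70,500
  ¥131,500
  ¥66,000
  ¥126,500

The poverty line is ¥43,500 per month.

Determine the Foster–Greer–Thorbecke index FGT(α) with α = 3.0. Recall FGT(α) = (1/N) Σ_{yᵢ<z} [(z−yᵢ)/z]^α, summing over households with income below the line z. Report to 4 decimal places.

0.0443

Below z: ¥16,000, ¥17,000, ¥34,500 (q = 3 of N = 11).
Relative gaps: (43500−16000)/43500 = 0.6322; (43500−17000)/43500 = 0.6092; (43500−34500)/43500 = 0.2069.
Raised to α = 3.0: 0.25266; 0.22608; 0.00886.
Sum = 0.487597; FGT(3.0) = 0.487597 / 11 = 0.0443.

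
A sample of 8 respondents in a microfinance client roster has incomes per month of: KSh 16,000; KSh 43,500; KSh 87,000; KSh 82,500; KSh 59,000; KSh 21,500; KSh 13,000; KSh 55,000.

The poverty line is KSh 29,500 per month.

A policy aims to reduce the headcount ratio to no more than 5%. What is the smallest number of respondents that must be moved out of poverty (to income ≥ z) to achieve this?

3

Currently q = 3 of N = 8 are below the line (H = 0.375).
A headcount ratio of at most 5% allows at most ⌊0.05 × 8⌋ = 0 poor respondents.
So at least 3 − 0 = 3 must be lifted.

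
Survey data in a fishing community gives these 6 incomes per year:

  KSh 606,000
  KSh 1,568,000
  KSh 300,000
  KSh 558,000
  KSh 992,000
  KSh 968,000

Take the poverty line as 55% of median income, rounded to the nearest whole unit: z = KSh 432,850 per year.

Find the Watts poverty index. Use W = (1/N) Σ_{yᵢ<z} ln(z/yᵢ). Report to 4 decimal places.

Incomes under z: KSh 300,000 (q = 1 of N = 6).
ln(z/y) terms: ln(432850/300000) = 0.3666.
W = 0.366609 / 6 = 0.0611.

0.0611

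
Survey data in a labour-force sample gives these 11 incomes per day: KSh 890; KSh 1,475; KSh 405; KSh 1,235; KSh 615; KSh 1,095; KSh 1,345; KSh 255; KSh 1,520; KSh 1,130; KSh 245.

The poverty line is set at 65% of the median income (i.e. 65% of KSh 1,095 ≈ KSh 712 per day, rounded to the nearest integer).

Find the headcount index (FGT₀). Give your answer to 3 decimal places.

4 of the 11 people have income below KSh 712.
H = 4/11 = 0.364.

0.364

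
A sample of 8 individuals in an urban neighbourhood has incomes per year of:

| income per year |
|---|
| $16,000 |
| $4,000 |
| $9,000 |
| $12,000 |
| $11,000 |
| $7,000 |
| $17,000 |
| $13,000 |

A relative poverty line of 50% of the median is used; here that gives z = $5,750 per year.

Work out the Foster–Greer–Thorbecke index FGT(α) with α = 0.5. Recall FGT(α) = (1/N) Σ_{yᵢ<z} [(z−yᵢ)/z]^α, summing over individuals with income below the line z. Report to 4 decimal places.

0.0690

Poor units: $4,000 (q = 1 of N = 8).
Shortfall ratios: (5750−4000)/5750 = 0.3043.
Raised to α = 0.5: 0.55168.
Sum = 0.551677; FGT(0.5) = 0.551677 / 8 = 0.0690.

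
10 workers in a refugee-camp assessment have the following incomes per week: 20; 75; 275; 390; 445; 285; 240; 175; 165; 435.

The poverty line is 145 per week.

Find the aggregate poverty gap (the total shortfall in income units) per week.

195

Poor units: 20, 75 (q = 2 of N = 10).
Individual gaps: 145−20 = 125; 145−75 = 70.
Aggregate gap = 195.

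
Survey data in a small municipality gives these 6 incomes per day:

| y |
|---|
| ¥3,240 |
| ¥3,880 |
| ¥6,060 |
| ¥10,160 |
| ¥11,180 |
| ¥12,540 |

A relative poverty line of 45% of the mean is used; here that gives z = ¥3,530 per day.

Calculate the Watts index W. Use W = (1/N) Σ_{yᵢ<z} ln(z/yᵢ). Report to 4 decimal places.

Below the line: ¥3,240 (q = 1 of N = 6).
ln(z/y) terms: ln(3530/3240) = 0.0857.
W = 0.085725 / 6 = 0.0143.

0.0143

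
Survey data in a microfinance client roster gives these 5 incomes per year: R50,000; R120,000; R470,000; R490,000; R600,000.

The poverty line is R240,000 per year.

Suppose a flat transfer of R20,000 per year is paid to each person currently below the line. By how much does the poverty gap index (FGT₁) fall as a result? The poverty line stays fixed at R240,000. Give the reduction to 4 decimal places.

0.0333

Before: below the line — R50,000, R120,000; poverty gap index (FGT₁) = 0.258333.
After the R20,000 transfer: below the line — R70,000, R140,000; poverty gap index (FGT₁) = 0.225000.
Reduction = 0.258333 − 0.225000 = 0.0333.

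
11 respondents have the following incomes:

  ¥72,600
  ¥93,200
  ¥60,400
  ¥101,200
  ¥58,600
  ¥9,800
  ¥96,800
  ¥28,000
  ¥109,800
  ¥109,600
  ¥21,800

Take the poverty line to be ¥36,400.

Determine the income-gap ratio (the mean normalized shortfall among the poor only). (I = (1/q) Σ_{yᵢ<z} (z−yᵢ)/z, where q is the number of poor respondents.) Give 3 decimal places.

Poor units: ¥9,800, ¥21,800, ¥28,000 (q = 3 of N = 11).
Shortfall ratios (z−y)/z: 0.7308, 0.4011, 0.2308; sum = 1.362637.
I averages over the q = 3 poor units only: 1.362637 / 3 = 0.454.

0.454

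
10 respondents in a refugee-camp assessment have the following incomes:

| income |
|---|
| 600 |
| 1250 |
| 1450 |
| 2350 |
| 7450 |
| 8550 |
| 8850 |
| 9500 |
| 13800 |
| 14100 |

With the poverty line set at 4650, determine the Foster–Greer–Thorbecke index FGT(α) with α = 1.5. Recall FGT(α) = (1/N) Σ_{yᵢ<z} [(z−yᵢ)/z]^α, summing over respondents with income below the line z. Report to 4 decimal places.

Poor units: 600, 1250, 1450, 2350 (q = 4 of N = 10).
Shortfall ratios: (4650−600)/4650 = 0.8710; (4650−1250)/4650 = 0.7312; (4650−1450)/4650 = 0.6882; (4650−2350)/4650 = 0.4946.
Raised to α = 1.5: 0.81284; 0.62523; 0.57088; 0.34787.
Sum = 2.356812; FGT(1.5) = 2.356812 / 10 = 0.2357.

0.2357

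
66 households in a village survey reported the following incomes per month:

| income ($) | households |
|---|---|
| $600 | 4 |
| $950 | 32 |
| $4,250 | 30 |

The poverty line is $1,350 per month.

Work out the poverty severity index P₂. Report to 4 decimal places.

Below the line: 4×$600, 32×$950 (q = 36 of N = 66).
Shortfall ratios: (1350−600)/1350 = 0.5556 (×4); (1350−950)/1350 = 0.2963 (×32).
Squared: 0.3086 (×4); 0.0878 (×32).
Sum = 4.043896; P₂ = 4.043896 / 66 = 0.0613.

0.0613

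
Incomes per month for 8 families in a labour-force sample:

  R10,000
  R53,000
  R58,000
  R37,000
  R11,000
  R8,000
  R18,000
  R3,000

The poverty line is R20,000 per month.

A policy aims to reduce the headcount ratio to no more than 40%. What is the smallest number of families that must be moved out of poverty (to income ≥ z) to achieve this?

2

5 of the 8 families are poor, so H = 5/8 = 0.625.
A headcount ratio of at most 40% allows at most ⌊0.40 × 8⌋ = 3 poor families.
So at least 5 − 3 = 2 must be lifted.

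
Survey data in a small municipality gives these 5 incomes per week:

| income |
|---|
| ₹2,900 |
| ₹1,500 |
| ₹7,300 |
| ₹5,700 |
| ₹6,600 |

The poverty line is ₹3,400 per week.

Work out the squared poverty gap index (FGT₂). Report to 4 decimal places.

Below z: ₹1,500, ₹2,900 (q = 2 of N = 5).
Shortfall ratios: (3400−1500)/3400 = 0.5588; (3400−2900)/3400 = 0.1471.
Squared: 0.3123; 0.0216.
Sum = 0.333910; P₂ = 0.333910 / 5 = 0.0668.

0.0668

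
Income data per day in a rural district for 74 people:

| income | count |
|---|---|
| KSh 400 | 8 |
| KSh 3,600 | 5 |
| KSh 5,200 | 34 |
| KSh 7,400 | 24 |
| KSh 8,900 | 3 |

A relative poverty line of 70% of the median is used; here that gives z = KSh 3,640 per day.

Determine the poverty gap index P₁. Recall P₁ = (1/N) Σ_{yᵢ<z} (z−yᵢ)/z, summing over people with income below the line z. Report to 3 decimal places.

0.097

Poor units: 8×KSh 400, 5×KSh 3,600 (q = 13 of N = 74).
Shortfall ratios: (3640−400)/3640 = 0.8901 (×8); (3640−3600)/3640 = 0.0110 (×5).
Sum of shortfalls = 7.175824; P₁ averages over all N: 7.175824 / 74 = 0.097.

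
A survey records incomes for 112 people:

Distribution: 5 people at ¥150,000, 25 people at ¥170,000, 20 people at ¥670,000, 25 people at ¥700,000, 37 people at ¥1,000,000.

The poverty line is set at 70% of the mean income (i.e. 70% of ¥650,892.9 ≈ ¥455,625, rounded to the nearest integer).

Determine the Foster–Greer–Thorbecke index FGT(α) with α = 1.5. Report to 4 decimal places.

0.1353

Below z: 5×¥150,000, 25×¥170,000 (q = 30 of N = 112).
Normalized shortfalls: (455625−150000)/455625 = 0.6708 (×5); (455625−170000)/455625 = 0.6269 (×25).
Raised to α = 1.5: 0.54938 (×5); 0.49634 (×25).
Sum = 15.155501; FGT(1.5) = 15.155501 / 112 = 0.1353.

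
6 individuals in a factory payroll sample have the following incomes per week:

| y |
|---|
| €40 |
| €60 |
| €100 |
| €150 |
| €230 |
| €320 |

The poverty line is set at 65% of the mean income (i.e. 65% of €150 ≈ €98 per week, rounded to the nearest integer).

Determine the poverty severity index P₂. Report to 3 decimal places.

0.083

Below the line: €40, €60 (q = 2 of N = 6).
Normalized shortfalls: (98−40)/98 = 0.5918; (98−60)/98 = 0.3878.
Squared: 0.3503; 0.1504.
Sum = 0.500625; P₂ = 0.500625 / 6 = 0.083.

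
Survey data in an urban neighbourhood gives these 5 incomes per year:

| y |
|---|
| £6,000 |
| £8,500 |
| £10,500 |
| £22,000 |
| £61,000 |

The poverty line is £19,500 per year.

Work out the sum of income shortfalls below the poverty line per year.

£33,500

Below z: £6,000, £8,500, £10,500 (q = 3 of N = 5).
Individual gaps: 19500−6000 = 13500; 19500−8500 = 11000; 19500−10500 = 9000.
Aggregate gap = £33,500.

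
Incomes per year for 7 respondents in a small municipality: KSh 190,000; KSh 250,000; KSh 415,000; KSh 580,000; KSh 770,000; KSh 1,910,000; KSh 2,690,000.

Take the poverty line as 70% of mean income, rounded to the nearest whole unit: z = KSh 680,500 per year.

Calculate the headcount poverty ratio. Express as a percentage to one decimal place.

57.1%

4 of the 7 respondents have income below KSh 680,500.
H = 4/7 = 57.1%.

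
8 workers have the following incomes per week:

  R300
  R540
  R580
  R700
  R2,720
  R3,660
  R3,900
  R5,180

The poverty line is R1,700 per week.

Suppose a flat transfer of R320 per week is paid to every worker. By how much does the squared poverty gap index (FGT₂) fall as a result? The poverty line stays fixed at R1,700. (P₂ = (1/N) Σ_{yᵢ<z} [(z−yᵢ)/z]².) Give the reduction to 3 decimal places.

Before: below the line — R300, R540, R580, R700; squared poverty gap index (FGT₂) = 0.24048.
After the R320 transfer: below the line — R620, R860, R900, R1,020; squared poverty gap index (FGT₂) = 0.12865.
Reduction = 0.24048 − 0.12865 = 0.112.

0.112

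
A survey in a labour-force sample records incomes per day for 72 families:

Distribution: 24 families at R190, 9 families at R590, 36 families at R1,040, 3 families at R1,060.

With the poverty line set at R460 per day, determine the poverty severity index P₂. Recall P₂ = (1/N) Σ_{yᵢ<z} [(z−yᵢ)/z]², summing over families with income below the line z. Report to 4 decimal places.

Poor units: 24×R190 (q = 24 of N = 72).
Shortfall ratios: (460−190)/460 = 0.5870 (×24).
Squared: 0.3445 (×24).
Sum = 8.268431; P₂ = 8.268431 / 72 = 0.1148.

0.1148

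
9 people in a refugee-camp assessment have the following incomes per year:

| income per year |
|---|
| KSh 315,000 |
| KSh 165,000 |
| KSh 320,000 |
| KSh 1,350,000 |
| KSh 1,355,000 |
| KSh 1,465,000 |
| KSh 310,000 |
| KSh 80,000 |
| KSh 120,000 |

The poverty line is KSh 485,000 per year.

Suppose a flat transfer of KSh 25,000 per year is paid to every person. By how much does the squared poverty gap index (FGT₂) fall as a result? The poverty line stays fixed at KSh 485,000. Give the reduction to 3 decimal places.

0.036

Before: below the line — KSh 80,000, KSh 120,000, KSh 165,000, KSh 310,000, KSh 315,000, KSh 320,000; squared poverty gap index (FGT₂) = 0.22976.
After the KSh 25,000 transfer: below the line — KSh 105,000, KSh 145,000, KSh 190,000, KSh 335,000, KSh 340,000, KSh 345,000; squared poverty gap index (FGT₂) = 0.19374.
Reduction = 0.22976 − 0.19374 = 0.036.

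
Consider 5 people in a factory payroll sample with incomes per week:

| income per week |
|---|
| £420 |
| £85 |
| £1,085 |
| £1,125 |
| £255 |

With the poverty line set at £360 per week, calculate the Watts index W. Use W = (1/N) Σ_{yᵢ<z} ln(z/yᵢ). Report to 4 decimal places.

0.3577

Below the line: £85, £255 (q = 2 of N = 5).
ln(z/y) terms: ln(360/85) = 1.4435; ln(360/255) = 0.3448.
W = 1.788293 / 5 = 0.3577.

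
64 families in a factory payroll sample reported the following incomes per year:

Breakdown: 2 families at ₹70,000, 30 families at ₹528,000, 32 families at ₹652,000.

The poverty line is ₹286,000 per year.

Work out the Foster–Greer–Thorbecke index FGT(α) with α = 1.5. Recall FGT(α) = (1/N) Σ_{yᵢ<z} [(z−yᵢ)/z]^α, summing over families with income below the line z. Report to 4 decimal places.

0.0205

Below z: 2×₹70,000 (q = 2 of N = 64).
Shortfall ratios: (286000−70000)/286000 = 0.7552 (×2).
Raised to α = 1.5: 0.65634 (×2).
Sum = 1.312688; FGT(1.5) = 1.312688 / 64 = 0.0205.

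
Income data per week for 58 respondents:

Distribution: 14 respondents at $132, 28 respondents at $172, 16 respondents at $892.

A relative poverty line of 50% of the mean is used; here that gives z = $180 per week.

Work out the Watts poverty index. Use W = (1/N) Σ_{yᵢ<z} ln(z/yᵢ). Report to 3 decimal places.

Incomes under z: 14×$132, 28×$172 (q = 42 of N = 58).
ln(z/y) terms: ln(180/132) = 0.3102 (×14); ln(180/172) = 0.0455 (×28).
W = 5.615115 / 58 = 0.097.

0.097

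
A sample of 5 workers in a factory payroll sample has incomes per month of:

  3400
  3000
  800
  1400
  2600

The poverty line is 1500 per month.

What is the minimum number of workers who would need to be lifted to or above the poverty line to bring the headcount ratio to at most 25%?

1

2 of the 5 workers are poor, so H = 2/5 = 0.400.
A headcount ratio of at most 25% allows at most ⌊0.25 × 5⌋ = 1 poor workers.
So at least 2 − 1 = 1 must be lifted.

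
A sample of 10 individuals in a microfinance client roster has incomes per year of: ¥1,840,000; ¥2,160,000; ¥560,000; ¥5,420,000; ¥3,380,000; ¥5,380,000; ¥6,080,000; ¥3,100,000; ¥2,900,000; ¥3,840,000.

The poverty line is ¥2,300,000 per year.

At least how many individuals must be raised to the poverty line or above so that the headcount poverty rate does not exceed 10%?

2

3 of the 10 individuals are poor, so H = 3/10 = 0.300.
A headcount ratio of at most 10% allows at most ⌊0.10 × 10⌋ = 1 poor individuals.
So at least 3 − 1 = 2 must be lifted.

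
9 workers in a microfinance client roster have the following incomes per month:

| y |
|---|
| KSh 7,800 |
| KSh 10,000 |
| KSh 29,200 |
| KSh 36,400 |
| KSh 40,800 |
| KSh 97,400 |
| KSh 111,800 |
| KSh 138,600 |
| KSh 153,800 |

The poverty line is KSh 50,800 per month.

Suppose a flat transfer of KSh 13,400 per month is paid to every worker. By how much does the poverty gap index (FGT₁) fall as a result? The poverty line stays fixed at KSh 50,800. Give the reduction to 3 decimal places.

0.139

Before: below the line — KSh 7,800, KSh 10,000, KSh 29,200, KSh 36,400, KSh 40,800; poverty gap index (FGT₁) = 0.28390.
After the KSh 13,400 transfer: below the line — KSh 21,200, KSh 23,400, KSh 42,600, KSh 49,800; poverty gap index (FGT₁) = 0.14479.
Reduction = 0.28390 − 0.14479 = 0.139.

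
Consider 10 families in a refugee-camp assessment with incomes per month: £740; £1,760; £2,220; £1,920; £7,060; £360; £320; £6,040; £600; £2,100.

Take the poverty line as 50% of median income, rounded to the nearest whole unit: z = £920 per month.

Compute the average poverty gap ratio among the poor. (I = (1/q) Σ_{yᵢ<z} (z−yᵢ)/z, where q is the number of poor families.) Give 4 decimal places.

Below z: £320, £360, £600, £740 (q = 4 of N = 10).
Relative gaps: 0.6522, 0.6087, 0.3478, 0.1957; sum = 1.804348.
I averages over the q = 4 poor units only: 1.804348 / 4 = 0.4511.

0.4511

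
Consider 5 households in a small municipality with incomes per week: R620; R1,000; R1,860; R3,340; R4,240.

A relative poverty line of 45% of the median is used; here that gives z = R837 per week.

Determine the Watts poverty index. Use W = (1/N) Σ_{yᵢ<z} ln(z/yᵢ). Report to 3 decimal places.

0.060

Below the line: R620 (q = 1 of N = 5).
ln(z/y) terms: ln(837/620) = 0.3001.
W = 0.300105 / 5 = 0.060.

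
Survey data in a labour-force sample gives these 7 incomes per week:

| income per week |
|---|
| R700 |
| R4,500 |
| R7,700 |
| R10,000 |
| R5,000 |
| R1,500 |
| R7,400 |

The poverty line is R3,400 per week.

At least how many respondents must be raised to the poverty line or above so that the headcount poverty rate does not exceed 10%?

2

Currently q = 2 of N = 7 are below the line (H = 0.286).
A headcount ratio of at most 10% allows at most ⌊0.10 × 7⌋ = 0 poor respondents.
So at least 2 − 0 = 2 must be lifted.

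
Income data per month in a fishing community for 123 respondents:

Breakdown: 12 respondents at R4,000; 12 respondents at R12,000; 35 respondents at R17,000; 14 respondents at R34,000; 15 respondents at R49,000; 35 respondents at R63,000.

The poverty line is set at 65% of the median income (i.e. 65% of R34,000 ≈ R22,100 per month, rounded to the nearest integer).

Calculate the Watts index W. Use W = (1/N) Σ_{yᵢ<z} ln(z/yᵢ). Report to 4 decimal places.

0.3010

Incomes under z: 12×R4,000, 12×R12,000, 35×R17,000 (q = 59 of N = 123).
Log gaps: ln(22100/4000) = 1.7093 (×12); ln(22100/12000) = 0.6107 (×12); ln(22100/17000) = 0.2624 (×35).
W = 37.022200 / 123 = 0.3010.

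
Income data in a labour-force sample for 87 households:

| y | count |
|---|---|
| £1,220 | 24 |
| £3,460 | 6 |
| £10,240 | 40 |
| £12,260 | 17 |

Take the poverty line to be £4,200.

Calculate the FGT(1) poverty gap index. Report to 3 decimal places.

0.208

Incomes under z: 24×£1,220, 6×£3,460 (q = 30 of N = 87).
Gap ratios (z−y)/z: (4200−1220)/4200 = 0.7095 (×24); (4200−3460)/4200 = 0.1762 (×6).
Σ = 18.085714. Dividing by the full population N = 87 gives P₁ = 0.208.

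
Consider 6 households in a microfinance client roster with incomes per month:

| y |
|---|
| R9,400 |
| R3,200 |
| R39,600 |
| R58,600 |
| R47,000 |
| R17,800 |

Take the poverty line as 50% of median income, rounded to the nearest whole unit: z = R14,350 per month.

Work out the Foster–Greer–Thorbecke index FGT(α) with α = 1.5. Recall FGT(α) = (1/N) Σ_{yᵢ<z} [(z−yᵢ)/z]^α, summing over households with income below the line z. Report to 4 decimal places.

Below the line: R3,200, R9,400 (q = 2 of N = 6).
Gap ratios (z−y)/z: (14350−3200)/14350 = 0.7770; (14350−9400)/14350 = 0.3449.
Raised to α = 1.5: 0.68491; 0.20260.
Sum = 0.887507; FGT(1.5) = 0.887507 / 6 = 0.1479.

0.1479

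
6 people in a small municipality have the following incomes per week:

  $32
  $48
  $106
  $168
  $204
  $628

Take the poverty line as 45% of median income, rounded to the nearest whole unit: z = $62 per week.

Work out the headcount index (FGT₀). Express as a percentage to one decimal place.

33.3%

2 of the 6 people have income below $62.
H = 2/6 = 33.3%.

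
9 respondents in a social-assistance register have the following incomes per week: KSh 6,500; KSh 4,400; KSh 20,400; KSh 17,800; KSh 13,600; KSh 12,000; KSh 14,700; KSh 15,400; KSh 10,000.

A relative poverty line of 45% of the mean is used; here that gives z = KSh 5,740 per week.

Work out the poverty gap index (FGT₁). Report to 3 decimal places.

Below z: KSh 4,400 (q = 1 of N = 9).
Gap ratios (z−y)/z: (5740−4400)/5740 = 0.2334.
Σ = 0.233449. Dividing by the full population N = 9 gives P₁ = 0.026.

0.026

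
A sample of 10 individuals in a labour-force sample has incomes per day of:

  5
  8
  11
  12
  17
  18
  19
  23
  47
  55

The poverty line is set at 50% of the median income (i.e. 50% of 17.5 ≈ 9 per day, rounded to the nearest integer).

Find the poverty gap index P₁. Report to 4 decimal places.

0.0556

Below z: 5, 8 (q = 2 of N = 10).
Relative gaps: (9−5)/9 = 0.4444; (9−8)/9 = 0.1111.
Σ = 0.555556. Dividing by the full population N = 10 gives P₁ = 0.0556.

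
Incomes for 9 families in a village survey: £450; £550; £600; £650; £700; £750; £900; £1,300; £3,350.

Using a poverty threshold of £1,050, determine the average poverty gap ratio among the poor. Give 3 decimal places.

Poor units: £450, £550, £600, £650, £700, £750, £900 (q = 7 of N = 9).
Relative gaps: 0.5714, 0.4762, 0.4286, 0.3810, 0.3333, 0.2857, 0.1429; sum = 2.619048.
I averages over the q = 7 poor units only: 2.619048 / 7 = 0.374.

0.374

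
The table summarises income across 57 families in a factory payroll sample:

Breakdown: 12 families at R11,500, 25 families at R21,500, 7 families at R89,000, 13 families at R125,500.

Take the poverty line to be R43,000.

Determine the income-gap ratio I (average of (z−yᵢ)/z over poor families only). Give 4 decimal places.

Incomes under z: 12×R11,500, 25×R21,500 (q = 37 of N = 57).
Relative gaps: 0.7326 (×12), 0.5000 (×25); sum = 21.290698.
The income-gap ratio divides by q (the poor only): 21.290698 / 37 = 0.5754.

0.5754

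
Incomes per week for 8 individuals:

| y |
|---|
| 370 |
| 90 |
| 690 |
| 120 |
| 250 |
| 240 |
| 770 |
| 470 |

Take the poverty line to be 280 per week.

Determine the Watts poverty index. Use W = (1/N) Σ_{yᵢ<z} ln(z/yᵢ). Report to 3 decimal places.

Incomes under z: 90, 120, 240, 250 (q = 4 of N = 8).
Log shortfalls: ln(280/90) = 1.1350; ln(280/120) = 0.8473; ln(280/240) = 0.1542; ln(280/250) = 0.1133.
W = 2.249757 / 8 = 0.281.

0.281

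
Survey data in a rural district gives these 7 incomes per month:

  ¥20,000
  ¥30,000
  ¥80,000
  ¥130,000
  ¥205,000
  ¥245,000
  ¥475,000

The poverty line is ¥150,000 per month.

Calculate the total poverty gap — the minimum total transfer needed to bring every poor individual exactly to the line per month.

¥340,000

Incomes under z: ¥20,000, ¥30,000, ¥80,000, ¥130,000 (q = 4 of N = 7).
Individual gaps: 150000−20000 = 130000; 150000−30000 = 120000; 150000−80000 = 70000; 150000−130000 = 20000.
Aggregate gap = ¥340,000.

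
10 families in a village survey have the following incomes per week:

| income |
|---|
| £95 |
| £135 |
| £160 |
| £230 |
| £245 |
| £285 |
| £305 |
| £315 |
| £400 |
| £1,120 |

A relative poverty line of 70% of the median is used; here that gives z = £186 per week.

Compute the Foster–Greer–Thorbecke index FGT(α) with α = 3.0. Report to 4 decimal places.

Below the line: £95, £135, £160 (q = 3 of N = 10).
Relative gaps: (186−95)/186 = 0.4892; (186−135)/186 = 0.2742; (186−160)/186 = 0.1398.
Raised to α = 3.0: 0.11711; 0.02061; 0.00273.
Sum = 0.140453; FGT(3.0) = 0.140453 / 10 = 0.0140.

0.0140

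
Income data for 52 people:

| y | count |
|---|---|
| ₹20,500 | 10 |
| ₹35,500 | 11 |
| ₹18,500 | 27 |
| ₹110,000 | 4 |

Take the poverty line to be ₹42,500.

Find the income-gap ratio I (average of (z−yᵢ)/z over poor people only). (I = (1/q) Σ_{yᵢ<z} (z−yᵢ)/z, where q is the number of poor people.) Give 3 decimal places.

0.463

Incomes under z: 27×₹18,500, 10×₹20,500, 11×₹35,500 (q = 48 of N = 52).
Relative gaps: 0.5647 (×27), 0.5176 (×10), 0.1647 (×11); sum = 22.235294.
I averages over the q = 48 poor units only: 22.235294 / 48 = 0.463.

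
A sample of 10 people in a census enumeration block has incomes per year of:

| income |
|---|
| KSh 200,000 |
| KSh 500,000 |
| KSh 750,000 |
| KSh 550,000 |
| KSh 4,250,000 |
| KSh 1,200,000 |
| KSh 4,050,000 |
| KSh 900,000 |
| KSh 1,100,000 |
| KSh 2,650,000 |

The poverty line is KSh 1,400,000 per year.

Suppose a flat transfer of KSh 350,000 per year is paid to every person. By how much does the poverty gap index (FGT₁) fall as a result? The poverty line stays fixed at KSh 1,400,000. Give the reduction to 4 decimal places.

Before: below the line — KSh 200,000, KSh 500,000, KSh 550,000, KSh 750,000, KSh 900,000, KSh 1,100,000, KSh 1,200,000; poverty gap index (FGT₁) = 0.328571.
After the KSh 350,000 transfer: below the line — KSh 550,000, KSh 850,000, KSh 900,000, KSh 1,100,000, KSh 1,250,000; poverty gap index (FGT₁) = 0.167857.
Reduction = 0.328571 − 0.167857 = 0.1607.

0.1607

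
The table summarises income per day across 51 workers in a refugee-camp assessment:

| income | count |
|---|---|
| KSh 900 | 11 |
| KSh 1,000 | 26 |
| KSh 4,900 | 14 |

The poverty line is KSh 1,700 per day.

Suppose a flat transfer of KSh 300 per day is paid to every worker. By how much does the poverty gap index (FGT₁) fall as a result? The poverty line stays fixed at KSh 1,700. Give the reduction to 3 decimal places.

Before: below the line — 11×KSh 900, 26×KSh 1,000; poverty gap index (FGT₁) = 0.31142.
After the KSh 300 transfer: below the line — 11×KSh 1,200, 26×KSh 1,300; poverty gap index (FGT₁) = 0.18339.
Reduction = 0.31142 − 0.18339 = 0.128.

0.128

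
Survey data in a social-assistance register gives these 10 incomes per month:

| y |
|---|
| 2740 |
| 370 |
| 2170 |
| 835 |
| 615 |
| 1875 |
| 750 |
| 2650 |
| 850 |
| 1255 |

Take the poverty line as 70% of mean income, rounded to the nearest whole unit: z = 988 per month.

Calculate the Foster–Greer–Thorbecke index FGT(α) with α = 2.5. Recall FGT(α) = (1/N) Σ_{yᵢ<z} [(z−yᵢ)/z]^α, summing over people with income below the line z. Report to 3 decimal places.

Poor units: 370, 615, 750, 835, 850 (q = 5 of N = 10).
Shortfall ratios: (988−370)/988 = 0.6255; (988−615)/988 = 0.3775; (988−750)/988 = 0.2409; (988−835)/988 = 0.1549; (988−850)/988 = 0.1397.
Raised to α = 2.5: 0.30944; 0.08757; 0.02848; 0.00944; 0.00729.
Sum = 0.442226; FGT(2.5) = 0.442226 / 10 = 0.044.

0.044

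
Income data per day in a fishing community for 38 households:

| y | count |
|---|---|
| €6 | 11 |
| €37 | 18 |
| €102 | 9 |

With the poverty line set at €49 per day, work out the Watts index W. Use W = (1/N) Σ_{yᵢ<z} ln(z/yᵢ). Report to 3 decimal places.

Below the line: 11×€6, 18×€37 (q = 29 of N = 38).
ln(z/y) terms: ln(49/6) = 2.1001 (×11); ln(49/37) = 0.2809 (×18).
W = 28.156912 / 38 = 0.741.

0.741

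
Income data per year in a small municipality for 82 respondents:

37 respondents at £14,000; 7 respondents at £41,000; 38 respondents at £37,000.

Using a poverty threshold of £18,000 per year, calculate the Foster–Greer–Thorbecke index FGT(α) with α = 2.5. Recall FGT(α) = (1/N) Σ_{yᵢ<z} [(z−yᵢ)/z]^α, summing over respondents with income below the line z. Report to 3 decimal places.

Below the line: 37×£14,000 (q = 37 of N = 82).
Normalized shortfalls: (18000−14000)/18000 = 0.2222 (×37).
Raised to α = 2.5: 0.02328 (×37).
Sum = 0.861332; FGT(2.5) = 0.861332 / 82 = 0.011.

0.011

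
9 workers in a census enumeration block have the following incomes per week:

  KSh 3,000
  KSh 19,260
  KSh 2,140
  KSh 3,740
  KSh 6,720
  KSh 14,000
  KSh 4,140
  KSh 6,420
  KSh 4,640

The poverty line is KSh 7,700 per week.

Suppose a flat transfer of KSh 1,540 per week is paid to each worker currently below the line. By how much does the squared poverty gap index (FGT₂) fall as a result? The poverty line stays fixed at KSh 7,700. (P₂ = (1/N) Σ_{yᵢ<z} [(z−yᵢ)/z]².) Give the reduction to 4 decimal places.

Before: below the line — KSh 2,140, KSh 3,000, KSh 3,740, KSh 4,140, KSh 4,640, KSh 6,420, KSh 6,720; squared poverty gap index (FGT₂) = 0.174887.
After the KSh 1,540 transfer: below the line — KSh 3,680, KSh 4,540, KSh 5,280, KSh 5,680, KSh 6,180; squared poverty gap index (FGT₂) = 0.071950.
Reduction = 0.174887 − 0.071950 = 0.1029.

0.1029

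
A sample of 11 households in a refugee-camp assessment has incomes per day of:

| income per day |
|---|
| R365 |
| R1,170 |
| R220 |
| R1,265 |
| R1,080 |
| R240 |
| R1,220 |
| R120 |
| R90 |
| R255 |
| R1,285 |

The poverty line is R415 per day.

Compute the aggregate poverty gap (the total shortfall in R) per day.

R1,200

Below z: R90, R120, R220, R240, R255, R365 (q = 6 of N = 11).
Individual gaps: 415−90 = 325; 415−120 = 295; 415−220 = 195; 415−240 = 175; 415−255 = 160; 415−365 = 50.
Aggregate gap = R1,200.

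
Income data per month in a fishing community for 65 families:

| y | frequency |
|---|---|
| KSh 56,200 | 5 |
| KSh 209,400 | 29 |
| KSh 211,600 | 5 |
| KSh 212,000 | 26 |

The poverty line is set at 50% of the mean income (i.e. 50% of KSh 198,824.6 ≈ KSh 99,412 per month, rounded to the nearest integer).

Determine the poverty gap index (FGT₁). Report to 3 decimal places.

0.033

Below z: 5×KSh 56,200 (q = 5 of N = 65).
Normalized shortfalls: (99412−56200)/99412 = 0.4347 (×5).
Sum of shortfalls = 2.173379; P₁ averages over all N: 2.173379 / 65 = 0.033.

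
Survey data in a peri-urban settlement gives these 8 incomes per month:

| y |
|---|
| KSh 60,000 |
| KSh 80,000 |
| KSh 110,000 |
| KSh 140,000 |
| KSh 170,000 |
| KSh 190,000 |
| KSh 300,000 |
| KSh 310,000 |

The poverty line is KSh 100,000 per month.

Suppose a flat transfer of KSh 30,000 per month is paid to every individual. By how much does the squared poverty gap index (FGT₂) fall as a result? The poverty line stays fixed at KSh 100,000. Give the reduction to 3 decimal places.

0.024

Before: below the line — KSh 60,000, KSh 80,000; squared poverty gap index (FGT₂) = 0.02500.
After the KSh 30,000 transfer: below the line — KSh 90,000; squared poverty gap index (FGT₂) = 0.00125.
Reduction = 0.02500 − 0.00125 = 0.024.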